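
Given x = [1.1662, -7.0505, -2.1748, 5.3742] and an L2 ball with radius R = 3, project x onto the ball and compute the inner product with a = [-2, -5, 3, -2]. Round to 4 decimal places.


Step 1: Compute ||x|| (intermediates to 6 decimals).
||x|| = sqrt(1.1662^2 + (-7.0505)^2 + (-2.1748)^2 + 5.3742^2) = 9.202247
Step 2: Project.
Since ||x|| > R, scale = R/||x|| = 3/9.202247 = 0.326007, proj(x) = scale * x
proj(x) = [0.380189, -2.298512, -0.709, 1.752027]
Step 3: Dot product.
a^T * proj(x) = -2*0.380189 - 5*(-2.298512) + 3*(-0.709) - 2*1.752027 = 5.1011


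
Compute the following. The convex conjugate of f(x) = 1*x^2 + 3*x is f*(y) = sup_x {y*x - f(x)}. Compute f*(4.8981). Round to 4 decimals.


f*(y) = sup_x {y*x - a*x^2 - b*x} = sup_x {(y-b)*x - a*x^2}
FOC: (y - b) - 2a*x = 0 => x* = (y - b)/(2a)
x* = (4.8981 - 3)/(2*1) = 0.9491
f*(4.8981) = (y-b)^2/(4a) = (4.8981 - 3)^2/(4*1)
= 3.6028/4 = 0.9007


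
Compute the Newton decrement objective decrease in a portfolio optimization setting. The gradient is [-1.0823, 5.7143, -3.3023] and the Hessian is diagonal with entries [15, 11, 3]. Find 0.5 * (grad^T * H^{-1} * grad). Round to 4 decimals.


Step 1: H is diagonal, so H^(-1) * g = [-0.0722, 0.5195, -1.1008].
Step 2: g^T H^(-1) g = sum_i g_i^2 / H_ii
  = (-1.0823)^2/15 + (5.7143)^2/11 + (-3.3023)^2/3
  = 0.0781 + 2.9685 + 3.6351 = 6.6816
Step 3: Objective decrease = 0.5 * g^T H^(-1) g = 3.3408


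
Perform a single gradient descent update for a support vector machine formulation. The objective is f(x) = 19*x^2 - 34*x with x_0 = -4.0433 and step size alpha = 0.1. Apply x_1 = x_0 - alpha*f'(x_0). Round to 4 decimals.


We compute the gradient at x_0 and apply the update.
f'(x) = 38*x - 34
f'(-4.0433) = 38*-4.0433 - 34 = -187.6454
x_1 = -4.0433 - 0.1*-187.6454 = 14.7212


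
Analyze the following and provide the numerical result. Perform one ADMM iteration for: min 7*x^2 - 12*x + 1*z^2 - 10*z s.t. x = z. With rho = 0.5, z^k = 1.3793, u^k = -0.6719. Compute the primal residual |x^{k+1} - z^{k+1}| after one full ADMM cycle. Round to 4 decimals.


ADMM iteration with rho = 0.5, z^k = 1.3793, u^k = -0.6719
Step 1: x-update.
Minimize 7*x^2 - 12*x + (0.5/2)*(x - 1.3793 - 0.6719)^2
FOC: (2*7 + 0.5)*x = 12 + 0.5*(1.3793 + 0.6719)
x^{k+1} = 0.8983
Step 2: z-update.
Minimize 1*z^2 - 10*z + (0.5/2)*(0.8983 - z - 0.6719)^2
FOC: (2*1 + 0.5)*z = 10 + 0.5*(0.8983 - 0.6719)
z^{k+1} = 4.0453
Step 3: u-update.
u^{k+1} = -0.6719 + 0.8983 - 4.0453 = -3.8189
Step 4: Primal residual = |0.8983 - 4.0453| = 3.147


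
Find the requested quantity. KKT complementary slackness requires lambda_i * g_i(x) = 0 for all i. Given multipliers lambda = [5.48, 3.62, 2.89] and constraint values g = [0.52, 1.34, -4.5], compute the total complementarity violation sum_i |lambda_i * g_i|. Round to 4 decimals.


KKT complementary slackness check:
lambda_1 * g_1 = 5.48 * 0.52 = 2.8496
lambda_2 * g_2 = 3.62 * 1.34 = 4.8508
lambda_3 * g_3 = 2.89 * -4.5 = -13.005
Total violation = 2.8496 + 4.8508 + 13.005 = 20.7054


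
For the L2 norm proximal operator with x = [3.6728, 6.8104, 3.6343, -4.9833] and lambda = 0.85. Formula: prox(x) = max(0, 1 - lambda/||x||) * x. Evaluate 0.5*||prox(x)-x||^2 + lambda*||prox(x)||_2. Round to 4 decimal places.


Step 1: Compute ||x||.
||x|| = 9.8951
Step 2: Compute scaling factor.
scale = max(0, 1 - 0.85/9.8951) = 0.9141
Step 3: prox(x) = [3.3573, 6.2254, 3.3221, -4.5552]
||prox(x)|| = 9.0451
Step 4: Proximal objective.
0.5*||prox-x||^2 = 0.3613
lambda*||prox|| = 7.6883
Total = 8.0496


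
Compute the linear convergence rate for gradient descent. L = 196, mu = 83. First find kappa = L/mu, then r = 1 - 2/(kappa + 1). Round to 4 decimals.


Step 1: Compute the condition number.
kappa = L/mu = 196/83 = 2.3614
Step 2: Compute the convergence rate.
r = 1 - 2/(kappa + 1) = 1 - 2*mu/(L + mu) = (L - mu)/(L + mu) = 113/279 = 0.405


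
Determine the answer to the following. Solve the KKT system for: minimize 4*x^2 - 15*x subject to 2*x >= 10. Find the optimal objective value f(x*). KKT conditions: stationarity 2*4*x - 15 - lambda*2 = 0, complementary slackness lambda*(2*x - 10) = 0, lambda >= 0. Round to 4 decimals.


Step 1: Try lambda = 0 (constraint inactive).
x_unc = 15/(2*4) = 1.875
Check: 2*1.875 = 3.75 < 10 -- violated!
Step 2: Constraint must be active: 2*x = 10
x* = 10/2 = 5.0
lambda = (2*4*5.0 - 15)/2 = 12.5
Step 3: Compute optimal value.
f(x*) = 4*5.0^2 - 15*5.0 = 25.0


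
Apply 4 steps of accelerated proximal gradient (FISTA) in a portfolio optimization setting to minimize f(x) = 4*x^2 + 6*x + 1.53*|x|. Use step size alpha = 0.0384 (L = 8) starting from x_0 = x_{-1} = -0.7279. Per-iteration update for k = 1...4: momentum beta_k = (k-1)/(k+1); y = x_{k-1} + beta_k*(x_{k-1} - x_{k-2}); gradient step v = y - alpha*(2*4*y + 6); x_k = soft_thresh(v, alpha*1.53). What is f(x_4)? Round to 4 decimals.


FISTA on f(x) = 4*x^2 + 6*x + 1.53*|x|
L = 8, alpha = 0.0384
Iteration 1: beta = 0.0, y = -0.7279 + 0.0*(-0.7279 + 0.7279) = -0.7279
  grad(y) = 0.1768, v = y - alpha*grad = -0.7347
  prox(v) = soft_thresh(-0.7347, 0.0588) = -0.6759
Iteration 2: beta = 0.3333, y = -0.6759 + 0.3333*(-0.6759 + 0.7279) = -0.6586
  grad(y) = 0.7311, v = y - alpha*grad = -0.6867
  prox(v) = soft_thresh(-0.6867, 0.0588) = -0.6279
Iteration 3: beta = 0.5, y = -0.6279 + 0.5*(-0.6279 + 0.6759) = -0.6039
  grad(y) = 1.1685, v = y - alpha*grad = -0.6488
  prox(v) = soft_thresh(-0.6488, 0.0588) = -0.5901
Iteration 4: beta = 0.6, y = -0.5901 + 0.6*(-0.5901 + 0.6279) = -0.5673
  grad(y) = 1.4614, v = y - alpha*grad = -0.6234
  prox(v) = soft_thresh(-0.6234, 0.0588) = -0.5647
f(x_4) = 4*(-0.5647)^2 + 6*(-0.5647) + 1.53*|-0.5647| = -1.2487


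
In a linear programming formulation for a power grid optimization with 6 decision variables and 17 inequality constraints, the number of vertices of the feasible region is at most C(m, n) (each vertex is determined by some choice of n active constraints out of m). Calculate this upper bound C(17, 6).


Each vertex corresponds to some choice of n active constraints out of m, so the number of vertices is at most C(m, n) = m! / (n!(m-n)!).
m = 17, n = 6
Numerator: 17 * 16 * 15 * 14 * 13 * 12
Denominator: 6! = 720
C(17, 6) = 12376


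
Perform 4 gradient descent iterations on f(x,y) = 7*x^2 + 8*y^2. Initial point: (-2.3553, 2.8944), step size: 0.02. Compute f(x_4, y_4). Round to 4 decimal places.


Gradient descent on f(x,y) = 7*x^2 + 8*y^2.
Starting point: (-2.3553, 2.8944), alpha = 0.02
Step 1: grad_x = 2*7*-2.3553 = -32.9742, grad_y = 2*8*2.8944 = 46.3104
  x_1 = -2.3553 - 0.02*-32.9742 = -1.6958
  y_1 = 2.8944 - 0.02*46.3104 = 1.9682
Step 2: grad_x = 2*7*-1.6958 = -23.7414, grad_y = 2*8*1.9682 = 31.4911
  x_2 = -1.6958 - 0.02*-23.7414 = -1.221
  y_2 = 1.9682 - 0.02*31.4911 = 1.3384
Step 3: grad_x = 2*7*-1.221 = -17.0938, grad_y = 2*8*1.3384 = 21.4139
  x_3 = -1.221 - 0.02*-17.0938 = -0.8791
  y_3 = 1.3384 - 0.02*21.4139 = 0.9101
Step 4: grad_x = 2*7*-0.8791 = -12.3076, grad_y = 2*8*0.9101 = 14.5615
  x_4 = -0.8791 - 0.02*-12.3076 = -0.633
  y_4 = 0.9101 - 0.02*14.5615 = 0.6189
f(-0.633, 0.6189) = 7*(-0.633)^2 + 8*0.6189^2 = 5.8684


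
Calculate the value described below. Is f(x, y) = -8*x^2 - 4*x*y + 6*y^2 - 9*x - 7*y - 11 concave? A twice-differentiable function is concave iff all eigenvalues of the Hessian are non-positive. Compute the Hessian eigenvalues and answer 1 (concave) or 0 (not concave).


The Hessian of f(x,y) = -8*x^2 - 4*x*y + 6*y^2 - 9*x - 7*y - 11 is:
H = [[-16, -4], [-4, 12]]
Trace = -16 + 12 = -4
Determinant = -16*12 - (-4)^2 = -208
Discriminant = (-4)^2 - 4*-208 = 848.0
Eigenvalues: lambda_1 = -16.5602, lambda_2 = 12.5602
The function is not concave.

0


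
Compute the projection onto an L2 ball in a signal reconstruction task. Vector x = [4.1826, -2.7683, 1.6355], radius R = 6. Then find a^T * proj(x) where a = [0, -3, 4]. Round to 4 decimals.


Step 1: Compute ||x|| (intermediates to 6 decimals).
||x|| = sqrt(4.1826^2 + (-2.7683)^2 + 1.6355^2) = 5.27565
Step 2: Project.
Since ||x|| <= R, proj = x (no scaling needed).
proj(x) = [4.1826, -2.7683, 1.6355]
Step 3: Dot product.
a^T * proj(x) = 0*4.1826 - 3*(-2.7683) + 4*1.6355 = 14.8469


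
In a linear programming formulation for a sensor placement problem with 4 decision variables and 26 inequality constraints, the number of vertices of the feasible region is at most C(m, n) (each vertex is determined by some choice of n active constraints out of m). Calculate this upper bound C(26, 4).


Each vertex corresponds to some choice of n active constraints out of m, so the number of vertices is at most C(m, n) = m! / (n!(m-n)!).
m = 26, n = 4
Numerator: 26 * 25 * 24 * 23
Denominator: 4! = 24
C(26, 4) = 14950


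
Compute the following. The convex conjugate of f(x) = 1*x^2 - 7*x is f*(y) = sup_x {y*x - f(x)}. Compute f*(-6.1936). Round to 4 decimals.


f*(y) = sup_x {y*x - a*x^2 - b*x} = sup_x {(y-b)*x - a*x^2}
FOC: (y - b) - 2a*x = 0 => x* = (y - b)/(2a)
x* = (-6.1936 + 7)/(2*1) = 0.4032
f*(-6.1936) = (y-b)^2/(4a) = (-6.1936 + 7)^2/(4*1)
= 0.6503/4 = 0.1626


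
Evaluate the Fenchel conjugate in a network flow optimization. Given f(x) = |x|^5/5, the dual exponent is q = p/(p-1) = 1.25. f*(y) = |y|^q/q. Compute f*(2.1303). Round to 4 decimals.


The conjugate exponent q satisfies 1/p + 1/q = 1.
p = 5, so q = 5/(5 - 1) = 1.25
|y|^q = 2.1303^1.25 = 2.5737
f*(2.1303) = 2.5737 / 1.25 = 2.0589


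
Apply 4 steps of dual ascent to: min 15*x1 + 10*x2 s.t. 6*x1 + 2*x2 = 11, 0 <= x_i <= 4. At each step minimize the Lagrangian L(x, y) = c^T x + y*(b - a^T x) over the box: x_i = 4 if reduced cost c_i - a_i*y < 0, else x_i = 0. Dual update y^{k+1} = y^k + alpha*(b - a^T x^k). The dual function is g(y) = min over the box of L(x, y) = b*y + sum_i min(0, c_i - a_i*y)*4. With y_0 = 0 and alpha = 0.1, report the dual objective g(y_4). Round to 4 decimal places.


Dual ascent for LP: min 15*x1 + 10*x2, 6*x1 + 2*x2 = 11, 0 <= x_i <= 4
Step 1: y^k = 0.0, reduced costs: (15.0, 10.0)
  x^k = (0.0, 0.0), subgradient = b - a^T x = 11.0
  y^{k+1} = 0.0 + 0.1*11.0 = 1.1
Step 2: y^k = 1.1, reduced costs: (8.4, 7.8)
  x^k = (0.0, 0.0), subgradient = b - a^T x = 11.0
  y^{k+1} = 1.1 + 0.1*11.0 = 2.2
Step 3: y^k = 2.2, reduced costs: (1.8, 5.6)
  x^k = (0.0, 0.0), subgradient = b - a^T x = 11.0
  y^{k+1} = 2.2 + 0.1*11.0 = 3.3
Step 4: y^k = 3.3, reduced costs: (-4.8, 3.4)
  x^k = (4.0, 0.0), subgradient = b - a^T x = -13.0
  y^{k+1} = 3.3 + 0.1*-13.0 = 2.0
Dual objective at y_4 = 2.0: reduced costs (3.0, 6.0), box minimizer x = (0.0, 0.0)
g(y_4) = b*y + (c1 - a1*y)*x1 + (c2 - a2*y)*x2 = 11*2.0 + 3.0*0.0 + 6.0*0.0 = 22.0 + 0.0 + 0.0 = 22.0


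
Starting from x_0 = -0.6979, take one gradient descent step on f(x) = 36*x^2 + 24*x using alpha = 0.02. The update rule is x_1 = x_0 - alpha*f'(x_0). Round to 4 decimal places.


We compute the gradient at x_0 and apply the update.
f'(x) = 72*x + 24
f'(-0.6979) = 72*-0.6979 + 24 = -26.2488
x_1 = -0.6979 - 0.02*-26.2488 = -0.1729


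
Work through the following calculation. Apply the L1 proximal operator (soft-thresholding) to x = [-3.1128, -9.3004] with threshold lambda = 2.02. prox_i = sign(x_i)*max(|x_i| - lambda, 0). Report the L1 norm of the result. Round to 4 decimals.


Soft-thresholding with lambda = 2.02:
prox(-3.1128) = sign(-3.1128)*max(|-3.1128| - 2.02, 0) = -1.0928
prox(-9.3004) = sign(-9.3004)*max(|-9.3004| - 2.02, 0) = -7.2804
prox(x) = [-1.0928, -7.2804]
||prox(x)||_1 = 1.0928 + 7.2804 = 8.3732


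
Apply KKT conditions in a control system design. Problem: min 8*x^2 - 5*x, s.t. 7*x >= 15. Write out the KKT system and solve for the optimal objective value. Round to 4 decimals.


Step 1: Try lambda = 0 (constraint inactive).
x_unc = 5/(2*8) = 0.3125
Check: 7*0.3125 = 2.1875 < 15 -- violated!
Step 2: Constraint must be active: 7*x = 15
x* = 15/7 = 2.1429 (rounded; the exact value 15/7 is used below)
lambda = (2*8*(15/7) - 5)/7 = 4.1837
Step 3: Compute optimal value.
f(x*) = 8*(15/7)^2 - 5*(15/7) = 26.0204


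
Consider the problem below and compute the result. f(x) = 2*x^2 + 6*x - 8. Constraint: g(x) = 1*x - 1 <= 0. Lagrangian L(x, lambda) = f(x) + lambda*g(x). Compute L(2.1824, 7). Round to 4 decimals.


Step 1: Evaluate f(x).
f(2.1824) = 2*2.1824^2 + 6*2.1824 - 8 = 14.6201
Step 2: Evaluate g(x).
g(2.1824) = 1*2.1824 - 1 = 1.1824
Step 3: Compute Lagrangian.
L = 14.6201 + 7*1.1824 = 22.8969


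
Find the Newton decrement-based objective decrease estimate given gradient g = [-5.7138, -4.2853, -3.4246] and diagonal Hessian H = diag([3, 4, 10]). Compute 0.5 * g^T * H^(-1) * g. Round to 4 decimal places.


Step 1: H is diagonal, so H^(-1) * g = [-1.9046, -1.0713, -0.3425].
Step 2: g^T H^(-1) g = sum_i g_i^2 / H_ii
  = (-5.7138)^2/3 + (-4.2853)^2/4 + (-3.4246)^2/10
  = 10.8825 + 4.5909 + 1.1728 = 16.6462
Step 3: Objective decrease = 0.5 * g^T H^(-1) g = 8.3231


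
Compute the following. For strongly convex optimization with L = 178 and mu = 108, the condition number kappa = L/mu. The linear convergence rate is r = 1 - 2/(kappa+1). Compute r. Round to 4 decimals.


Step 1: Compute the condition number.
kappa = L/mu = 178/108 = 1.6481
Step 2: Compute the convergence rate.
r = 1 - 2/(kappa + 1) = 1 - 2*mu/(L + mu) = (L - mu)/(L + mu) = 70/286 = 0.2448


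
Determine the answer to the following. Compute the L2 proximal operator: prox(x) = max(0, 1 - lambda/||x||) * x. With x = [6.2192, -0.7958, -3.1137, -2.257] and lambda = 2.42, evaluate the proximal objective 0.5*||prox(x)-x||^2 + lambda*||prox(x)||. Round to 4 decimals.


Step 1: Compute ||x||.
||x|| = 7.3553
Step 2: Compute scaling factor.
scale = max(0, 1 - 2.42/7.3553) = 0.671
Step 3: prox(x) = [4.173, -0.534, -2.0893, -1.5144]
||prox(x)|| = 4.9353
Step 4: Proximal objective.
0.5*||prox-x||^2 = 2.9282
lambda*||prox|| = 11.9434
Total = 14.8717


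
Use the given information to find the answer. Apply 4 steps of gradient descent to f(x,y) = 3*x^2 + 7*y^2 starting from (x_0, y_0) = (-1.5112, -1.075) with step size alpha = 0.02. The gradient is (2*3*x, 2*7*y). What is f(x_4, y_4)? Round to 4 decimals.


Gradient descent on f(x,y) = 3*x^2 + 7*y^2.
Starting point: (-1.5112, -1.075), alpha = 0.02
Step 1: grad_x = 2*3*-1.5112 = -9.0672, grad_y = 2*7*-1.075 = -15.05
  x_1 = -1.5112 - 0.02*-9.0672 = -1.3299
  y_1 = -1.075 - 0.02*-15.05 = -0.774
Step 2: grad_x = 2*3*-1.3299 = -7.9791, grad_y = 2*7*-0.774 = -10.836
  x_2 = -1.3299 - 0.02*-7.9791 = -1.1703
  y_2 = -0.774 - 0.02*-10.836 = -0.5573
Step 3: grad_x = 2*3*-1.1703 = -7.0216, grad_y = 2*7*-0.5573 = -7.8019
  x_3 = -1.1703 - 0.02*-7.0216 = -1.0298
  y_3 = -0.5573 - 0.02*-7.8019 = -0.4012
Step 4: grad_x = 2*3*-1.0298 = -6.179, grad_y = 2*7*-0.4012 = -5.6174
  x_4 = -1.0298 - 0.02*-6.179 = -0.9063
  y_4 = -0.4012 - 0.02*-5.6174 = -0.2889
f(-0.9063, -0.2889) = 3*(-0.9063)^2 + 7*(-0.2889)^2 = 3.0481


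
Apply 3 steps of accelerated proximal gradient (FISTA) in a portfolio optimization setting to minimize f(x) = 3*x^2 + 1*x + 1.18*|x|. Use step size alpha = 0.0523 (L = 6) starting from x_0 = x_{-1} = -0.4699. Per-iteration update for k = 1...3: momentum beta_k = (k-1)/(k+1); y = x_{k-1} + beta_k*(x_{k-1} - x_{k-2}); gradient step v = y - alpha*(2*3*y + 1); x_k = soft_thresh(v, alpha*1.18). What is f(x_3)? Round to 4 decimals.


FISTA on f(x) = 3*x^2 + 1*x + 1.18*|x|
L = 6, alpha = 0.0523
Iteration 1: beta = 0.0, y = -0.4699 + 0.0*(-0.4699 + 0.4699) = -0.4699
  grad(y) = -1.8194, v = y - alpha*grad = -0.3747
  prox(v) = soft_thresh(-0.3747, 0.0617) = -0.313
Iteration 2: beta = 0.3333, y = -0.313 + 0.3333*(-0.313 + 0.4699) = -0.2607
  grad(y) = -0.5645, v = y - alpha*grad = -0.2312
  prox(v) = soft_thresh(-0.2312, 0.0617) = -0.1695
Iteration 3: beta = 0.5, y = -0.1695 + 0.5*(-0.1695 + 0.313) = -0.0977
  grad(y) = 0.4135, v = y - alpha*grad = -0.1194
  prox(v) = soft_thresh(-0.1194, 0.0617) = -0.0577
f(x_3) = 3*(-0.0577)^2 + 1*(-0.0577) + 1.18*|-0.0577| = 0.0204


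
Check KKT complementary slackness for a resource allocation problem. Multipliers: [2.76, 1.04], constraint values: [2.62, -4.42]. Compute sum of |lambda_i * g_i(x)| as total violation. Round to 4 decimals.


KKT complementary slackness check:
lambda_1 * g_1 = 2.76 * 2.62 = 7.2312
lambda_2 * g_2 = 1.04 * -4.42 = -4.5968
Total violation = 7.2312 + 4.5968 = 11.828


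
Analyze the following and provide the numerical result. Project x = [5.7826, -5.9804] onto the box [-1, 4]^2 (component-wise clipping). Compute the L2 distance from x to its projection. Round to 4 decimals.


Project each component onto [-1, 4].
clip(5.7826) = 4.0, clip(-5.9804) = -1.0
Projection = [4.0, -1.0]
Squared diffs: [3.1777, 24.8044]
Distance = sqrt(27.9821) = 5.2898


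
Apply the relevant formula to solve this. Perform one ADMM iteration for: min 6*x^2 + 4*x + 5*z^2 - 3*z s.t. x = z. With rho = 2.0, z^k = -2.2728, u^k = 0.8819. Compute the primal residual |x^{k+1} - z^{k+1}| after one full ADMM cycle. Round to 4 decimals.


ADMM iteration with rho = 2.0, z^k = -2.2728, u^k = 0.8819
Step 1: x-update.
Minimize 6*x^2 + 4*x + (2.0/2)*(x + 2.2728 + 0.8819)^2
FOC: (2*6 + 2.0)*x = -4 + 2.0*(-2.2728 - 0.8819)
x^{k+1} = -0.7364
Step 2: z-update.
Minimize 5*z^2 - 3*z + (2.0/2)*(-0.7364 - z + 0.8819)^2
FOC: (2*5 + 2.0)*z = 3 + 2.0*(-0.7364 + 0.8819)
z^{k+1} = 0.2743
Step 3: u-update.
u^{k+1} = 0.8819 - 0.7364 - 0.2743 = -0.1287
Step 4: Primal residual = |-0.7364 - 0.2743| = 1.0106


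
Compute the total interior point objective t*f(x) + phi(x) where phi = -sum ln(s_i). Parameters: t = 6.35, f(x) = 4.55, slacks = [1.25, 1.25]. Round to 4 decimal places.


Step 1: Compute log-barrier.
ln values: [0.2231, 0.2231]
phi = -(0.2231 + 0.2231) = -0.4463
Step 2: Compute augmented objective.
t*f(x) = 6.35*4.55 = 28.8925
Total = 28.8925 - 0.4463 = 28.4462


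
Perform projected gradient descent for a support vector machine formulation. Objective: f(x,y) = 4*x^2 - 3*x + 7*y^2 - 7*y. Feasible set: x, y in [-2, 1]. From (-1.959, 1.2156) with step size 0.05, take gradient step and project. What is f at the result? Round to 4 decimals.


Step 1: Compute gradient at (-1.959, 1.2156).
grad_x = 2*4*-1.959 - 3 = -18.672
grad_y = 2*7*1.2156 - 7 = 10.0184
Step 2: Gradient step.
x_raw = -1.959 - 0.05*-18.672 = -1.0254
y_raw = 1.2156 - 0.05*10.0184 = 0.7147
Step 3: Project onto [-2, 1].
x_proj = clip(-1.0254) = -1.0254
y_proj = clip(0.7147) = 0.7147
Step 4: Evaluate f.
f(-1.0254, 0.7147) = 5.8546


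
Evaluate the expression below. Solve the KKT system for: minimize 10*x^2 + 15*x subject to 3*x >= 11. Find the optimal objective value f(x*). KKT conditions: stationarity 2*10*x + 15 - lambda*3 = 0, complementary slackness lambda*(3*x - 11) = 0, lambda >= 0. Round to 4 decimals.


Step 1: Try lambda = 0 (constraint inactive).
x_unc = -15/(2*10) = -0.75
Check: 3*-0.75 = -2.25 < 11 -- violated!
Step 2: Constraint must be active: 3*x = 11
x* = 11/3 = 3.6667 (rounded; the exact value 11/3 is used below)
lambda = (2*10*(11/3) + 15)/3 = 29.4444
Step 3: Compute optimal value.
f(x*) = 10*(11/3)^2 + 15*(11/3) = 189.4444


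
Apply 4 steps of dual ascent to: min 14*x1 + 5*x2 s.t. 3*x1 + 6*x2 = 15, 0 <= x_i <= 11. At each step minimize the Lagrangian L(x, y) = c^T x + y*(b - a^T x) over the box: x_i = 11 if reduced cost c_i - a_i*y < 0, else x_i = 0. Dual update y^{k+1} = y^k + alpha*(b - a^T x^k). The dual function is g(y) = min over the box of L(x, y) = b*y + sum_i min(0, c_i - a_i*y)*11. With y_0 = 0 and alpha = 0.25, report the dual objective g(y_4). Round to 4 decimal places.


Dual ascent for LP: min 14*x1 + 5*x2, 3*x1 + 6*x2 = 15, 0 <= x_i <= 11
Step 1: y^k = 0.0, reduced costs: (14.0, 5.0)
  x^k = (0.0, 0.0), subgradient = b - a^T x = 15.0
  y^{k+1} = 0.0 + 0.25*15.0 = 3.75
Step 2: y^k = 3.75, reduced costs: (2.75, -17.5)
  x^k = (0.0, 11.0), subgradient = b - a^T x = -51.0
  y^{k+1} = 3.75 + 0.25*-51.0 = -9.0
Step 3: y^k = -9.0, reduced costs: (41.0, 59.0)
  x^k = (0.0, 0.0), subgradient = b - a^T x = 15.0
  y^{k+1} = -9.0 + 0.25*15.0 = -5.25
Step 4: y^k = -5.25, reduced costs: (29.75, 36.5)
  x^k = (0.0, 0.0), subgradient = b - a^T x = 15.0
  y^{k+1} = -5.25 + 0.25*15.0 = -1.5
Dual objective at y_4 = -1.5: reduced costs (18.5, 14.0), box minimizer x = (0.0, 0.0)
g(y_4) = b*y + (c1 - a1*y)*x1 + (c2 - a2*y)*x2 = 15*(-1.5) + 18.5*0.0 + 14.0*0.0 = -22.5 + 0.0 + 0.0 = -22.5


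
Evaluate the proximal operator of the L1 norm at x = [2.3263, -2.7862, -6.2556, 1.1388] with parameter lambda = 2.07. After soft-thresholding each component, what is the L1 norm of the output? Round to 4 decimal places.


Soft-thresholding with lambda = 2.07:
prox(2.3263) = sign(2.3263)*max(|2.3263| - 2.07, 0) = 0.2563
prox(-2.7862) = sign(-2.7862)*max(|-2.7862| - 2.07, 0) = -0.7162
prox(-6.2556) = sign(-6.2556)*max(|-6.2556| - 2.07, 0) = -4.1856
prox(1.1388) = sign(1.1388)*max(|1.1388| - 2.07, 0) = 0.0
prox(x) = [0.2563, -0.7162, -4.1856, 0.0]
||prox(x)||_1 = 0.2563 + 0.7162 + 4.1856 + 0.0 = 5.1581


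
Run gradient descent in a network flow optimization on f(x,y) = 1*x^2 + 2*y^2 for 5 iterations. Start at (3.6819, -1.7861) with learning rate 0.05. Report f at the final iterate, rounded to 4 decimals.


Gradient descent on f(x,y) = 1*x^2 + 2*y^2.
Starting point: (3.6819, -1.7861), alpha = 0.05
Step 1: grad_x = 2*1*3.6819 = 7.3638, grad_y = 2*2*-1.7861 = -7.1444
  x_1 = 3.6819 - 0.05*7.3638 = 3.3137
  y_1 = -1.7861 - 0.05*-7.1444 = -1.4289
Step 2: grad_x = 2*1*3.3137 = 6.6274, grad_y = 2*2*-1.4289 = -5.7155
  x_2 = 3.3137 - 0.05*6.6274 = 2.9823
  y_2 = -1.4289 - 0.05*-5.7155 = -1.1431
Step 3: grad_x = 2*1*2.9823 = 5.9647, grad_y = 2*2*-1.1431 = -4.5724
  x_3 = 2.9823 - 0.05*5.9647 = 2.6841
  y_3 = -1.1431 - 0.05*-4.5724 = -0.9145
Step 4: grad_x = 2*1*2.6841 = 5.3682, grad_y = 2*2*-0.9145 = -3.6579
  x_4 = 2.6841 - 0.05*5.3682 = 2.4157
  y_4 = -0.9145 - 0.05*-3.6579 = -0.7316
Step 5: grad_x = 2*1*2.4157 = 4.8314, grad_y = 2*2*-0.7316 = -2.9263
  x_5 = 2.4157 - 0.05*4.8314 = 2.1741
  y_5 = -0.7316 - 0.05*-2.9263 = -0.5853
f(2.1741, -0.5853) = 1*2.1741^2 + 2*(-0.5853)^2 = 5.4119


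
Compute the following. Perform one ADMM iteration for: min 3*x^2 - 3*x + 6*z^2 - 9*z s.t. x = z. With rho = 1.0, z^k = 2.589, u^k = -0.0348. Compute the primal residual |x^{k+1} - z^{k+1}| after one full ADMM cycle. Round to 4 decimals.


ADMM iteration with rho = 1.0, z^k = 2.589, u^k = -0.0348
Step 1: x-update.
Minimize 3*x^2 - 3*x + (1.0/2)*(x - 2.589 - 0.0348)^2
FOC: (2*3 + 1.0)*x = 3 + 1.0*(2.589 + 0.0348)
x^{k+1} = 0.8034
Step 2: z-update.
Minimize 6*z^2 - 9*z + (1.0/2)*(0.8034 - z - 0.0348)^2
FOC: (2*6 + 1.0)*z = 9 + 1.0*(0.8034 - 0.0348)
z^{k+1} = 0.7514
Step 3: u-update.
u^{k+1} = -0.0348 + 0.8034 - 0.7514 = 0.0172
Step 4: Primal residual = |0.8034 - 0.7514| = 0.052


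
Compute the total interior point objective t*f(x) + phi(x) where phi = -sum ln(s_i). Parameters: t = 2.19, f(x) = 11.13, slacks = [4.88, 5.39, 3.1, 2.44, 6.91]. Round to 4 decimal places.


Step 1: Compute log-barrier.
ln values: [1.5851, 1.6845, 1.1314, 0.892, 1.933]
phi = -(1.5851 + 1.6845 + 1.1314 + 0.892 + 1.933) = -7.2261
Step 2: Compute augmented objective.
t*f(x) = 2.19*11.13 = 24.3747
Total = 24.3747 - 7.2261 = 17.1486


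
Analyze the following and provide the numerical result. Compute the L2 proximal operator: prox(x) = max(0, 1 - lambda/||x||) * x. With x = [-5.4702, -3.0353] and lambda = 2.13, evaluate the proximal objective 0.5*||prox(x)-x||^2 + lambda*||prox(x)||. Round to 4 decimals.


Step 1: Compute ||x||.
||x|| = 6.2559
Step 2: Compute scaling factor.
scale = max(0, 1 - 2.13/6.2559) = 0.6595
Step 3: prox(x) = [-3.6077, -2.0018]
||prox(x)|| = 4.1259
Step 4: Proximal objective.
0.5*||prox-x||^2 = 2.2685
lambda*||prox|| = 8.7882
Total = 11.0566


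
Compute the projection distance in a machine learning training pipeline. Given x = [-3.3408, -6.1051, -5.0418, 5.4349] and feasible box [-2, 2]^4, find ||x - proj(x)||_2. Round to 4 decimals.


Project each component onto [-2, 2].
clip(-3.3408) = -2.0, clip(-6.1051) = -2.0, clip(-5.0418) = -2.0, clip(5.4349) = 2.0
Projection = [-2.0, -2.0, -2.0, 2.0]
Squared diffs: [1.7977, 16.8518, 9.2525, 11.7985]
Distance = sqrt(39.7005) = 6.3008


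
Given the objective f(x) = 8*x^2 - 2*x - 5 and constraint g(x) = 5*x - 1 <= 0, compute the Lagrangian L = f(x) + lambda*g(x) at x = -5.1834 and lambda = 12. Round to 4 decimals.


Step 1: Evaluate f(x).
f(-5.1834) = 8*(-5.1834)^2 - 2*(-5.1834) - 5 = 220.3079
Step 2: Evaluate g(x).
g(-5.1834) = 5*-5.1834 - 1 = -26.917
Step 3: Compute Lagrangian.
L = 220.3079 + 12*-26.917 = -102.6961


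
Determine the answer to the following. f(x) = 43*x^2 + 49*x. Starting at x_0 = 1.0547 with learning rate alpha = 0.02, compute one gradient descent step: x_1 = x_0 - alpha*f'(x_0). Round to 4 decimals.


We compute the gradient at x_0 and apply the update.
f'(x) = 86*x + 49
f'(1.0547) = 86*1.0547 + 49 = 139.7042
x_1 = 1.0547 - 0.02*139.7042 = -1.7394


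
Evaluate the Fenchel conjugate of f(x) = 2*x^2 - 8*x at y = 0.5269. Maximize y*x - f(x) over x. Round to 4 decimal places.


f*(y) = sup_x {y*x - a*x^2 - b*x} = sup_x {(y-b)*x - a*x^2}
FOC: (y - b) - 2a*x = 0 => x* = (y - b)/(2a)
x* = (0.5269 + 8)/(2*2) = 2.1317
f*(0.5269) = (y-b)^2/(4a) = (0.5269 + 8)^2/(4*2)
= 72.708/8 = 9.0885


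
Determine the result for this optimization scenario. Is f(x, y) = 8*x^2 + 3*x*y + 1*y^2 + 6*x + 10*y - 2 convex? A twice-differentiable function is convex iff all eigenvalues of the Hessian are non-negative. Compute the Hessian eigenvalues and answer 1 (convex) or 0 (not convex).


The Hessian of f(x,y) = 8*x^2 + 3*x*y + 1*y^2 + 6*x + 10*y - 2 is:
H = [[16, 3], [3, 2]]
Trace = 16 + 2 = 18
Determinant = 16*2 - (3)^2 = 23
Discriminant = (18)^2 - 4*23 = 232.0
Eigenvalues: lambda_1 = 1.3842, lambda_2 = 16.6158
The function is convex.

1


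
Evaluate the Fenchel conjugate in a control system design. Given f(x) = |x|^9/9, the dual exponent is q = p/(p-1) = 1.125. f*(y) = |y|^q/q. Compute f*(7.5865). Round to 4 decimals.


The conjugate exponent q satisfies 1/p + 1/q = 1.
p = 9, so q = 9/(9 - 1) = 1.125
|y|^q = 7.5865^1.125 = 9.7734
f*(7.5865) = 9.7734 / 1.125 = 8.6875


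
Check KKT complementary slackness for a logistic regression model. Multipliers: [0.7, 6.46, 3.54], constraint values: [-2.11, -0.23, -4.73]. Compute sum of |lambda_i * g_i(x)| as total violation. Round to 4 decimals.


KKT complementary slackness check:
lambda_1 * g_1 = 0.7 * -2.11 = -1.477
lambda_2 * g_2 = 6.46 * -0.23 = -1.4858
lambda_3 * g_3 = 3.54 * -4.73 = -16.7442
Total violation = 1.477 + 1.4858 + 16.7442 = 19.707


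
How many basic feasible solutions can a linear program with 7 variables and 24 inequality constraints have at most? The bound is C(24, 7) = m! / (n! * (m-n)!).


Each vertex corresponds to some choice of n active constraints out of m, so the number of vertices is at most C(m, n) = m! / (n!(m-n)!).
m = 24, n = 7
Numerator: 24 * 23 * 22 * 21 * 20 * 19 * 18
Denominator: 7! = 5040
C(24, 7) = 346104


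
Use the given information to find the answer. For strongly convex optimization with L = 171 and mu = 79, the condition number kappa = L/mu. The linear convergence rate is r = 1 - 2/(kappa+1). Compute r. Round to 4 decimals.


Step 1: Compute the condition number.
kappa = L/mu = 171/79 = 2.1646
Step 2: Compute the convergence rate.
r = 1 - 2/(kappa + 1) = 1 - 2*mu/(L + mu) = (L - mu)/(L + mu) = 92/250 = 0.368


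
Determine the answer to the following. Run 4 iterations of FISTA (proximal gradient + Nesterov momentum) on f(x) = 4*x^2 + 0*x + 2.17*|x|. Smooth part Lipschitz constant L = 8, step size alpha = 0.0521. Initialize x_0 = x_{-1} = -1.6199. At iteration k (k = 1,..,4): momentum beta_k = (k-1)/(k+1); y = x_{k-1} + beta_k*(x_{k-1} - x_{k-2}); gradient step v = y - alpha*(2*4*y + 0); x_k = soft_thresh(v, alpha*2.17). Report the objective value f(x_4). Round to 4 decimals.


FISTA on f(x) = 4*x^2 + 0*x + 2.17*|x|
L = 8, alpha = 0.0521
Iteration 1: beta = 0.0, y = -1.6199 + 0.0*(-1.6199 + 1.6199) = -1.6199
  grad(y) = -12.9592, v = y - alpha*grad = -0.9447
  prox(v) = soft_thresh(-0.9447, 0.1131) = -0.8317
Iteration 2: beta = 0.3333, y = -0.8317 + 0.3333*(-0.8317 + 1.6199) = -0.5689
  grad(y) = -4.5514, v = y - alpha*grad = -0.3318
  prox(v) = soft_thresh(-0.3318, 0.1131) = -0.2187
Iteration 3: beta = 0.5, y = -0.2187 + 0.5*(-0.2187 + 0.8317) = 0.0877
  grad(y) = 0.7018, v = y - alpha*grad = 0.0512
  prox(v) = soft_thresh(0.0512, 0.1131) = 0.0
Iteration 4: beta = 0.6, y = 0.0 + 0.6*(0.0 + 0.2187) = 0.1312
  grad(y) = 1.05, v = y - alpha*grad = 0.0765
  prox(v) = soft_thresh(0.0765, 0.1131) = 0.0
f(x_4) = 4*0.0^2 + 0*0.0 + 2.17*|0.0| = 0.0


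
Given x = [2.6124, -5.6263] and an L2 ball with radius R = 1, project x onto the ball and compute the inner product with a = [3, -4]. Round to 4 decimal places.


Step 1: Compute ||x|| (intermediates to 6 decimals).
||x|| = sqrt(2.6124^2 + (-5.6263)^2) = 6.203216
Step 2: Project.
Since ||x|| > R, scale = R/||x|| = 1/6.203216 = 0.161207, proj(x) = scale * x
proj(x) = [0.421137, -0.906999]
Step 3: Dot product.
a^T * proj(x) = 3*0.421137 - 4*(-0.906999) = 4.8914


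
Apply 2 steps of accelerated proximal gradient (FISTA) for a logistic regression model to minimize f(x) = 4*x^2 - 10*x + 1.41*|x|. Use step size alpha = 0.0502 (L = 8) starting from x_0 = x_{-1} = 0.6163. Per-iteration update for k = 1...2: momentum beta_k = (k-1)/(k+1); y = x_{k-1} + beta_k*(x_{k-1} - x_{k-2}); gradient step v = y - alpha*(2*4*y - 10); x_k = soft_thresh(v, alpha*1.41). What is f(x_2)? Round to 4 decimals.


FISTA on f(x) = 4*x^2 - 10*x + 1.41*|x|
L = 8, alpha = 0.0502
Iteration 1: beta = 0.0, y = 0.6163 + 0.0*(0.6163 - 0.6163) = 0.6163
  grad(y) = -5.0696, v = y - alpha*grad = 0.8708
  prox(v) = soft_thresh(0.8708, 0.0708) = 0.8
Iteration 2: beta = 0.3333, y = 0.8 + 0.3333*(0.8 - 0.6163) = 0.8612
  grad(y) = -3.11, v = y - alpha*grad = 1.0174
  prox(v) = soft_thresh(1.0174, 0.0708) = 0.9466
f(x_2) = 4*0.9466^2 - 10*0.9466 + 1.41*|0.9466| = -4.5471


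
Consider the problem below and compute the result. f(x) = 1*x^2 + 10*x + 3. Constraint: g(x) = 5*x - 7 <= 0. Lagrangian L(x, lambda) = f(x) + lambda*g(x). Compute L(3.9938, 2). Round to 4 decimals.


Step 1: Evaluate f(x).
f(3.9938) = 1*3.9938^2 + 10*3.9938 + 3 = 58.8884
Step 2: Evaluate g(x).
g(3.9938) = 5*3.9938 - 7 = 12.969
Step 3: Compute Lagrangian.
L = 58.8884 + 2*12.969 = 84.8264


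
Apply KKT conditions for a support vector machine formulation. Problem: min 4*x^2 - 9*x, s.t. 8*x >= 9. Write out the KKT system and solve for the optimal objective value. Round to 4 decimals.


Step 1: Try lambda = 0 (constraint inactive).
Stationarity: 2*4*x - 9 = 0
x* = 9/(2*4) = 1.125
Check constraint: 8*1.125 = 9.0 >= 9 -- satisfied.
Step 2: Compute optimal value.
f(x*) = 4*1.125^2 - 9*1.125 = -5.0625


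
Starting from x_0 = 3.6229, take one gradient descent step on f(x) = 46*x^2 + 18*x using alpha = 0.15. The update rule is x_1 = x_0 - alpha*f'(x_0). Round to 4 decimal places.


We compute the gradient at x_0 and apply the update.
f'(x) = 92*x + 18
f'(3.6229) = 92*3.6229 + 18 = 351.3068
x_1 = 3.6229 - 0.15*351.3068 = -49.0731


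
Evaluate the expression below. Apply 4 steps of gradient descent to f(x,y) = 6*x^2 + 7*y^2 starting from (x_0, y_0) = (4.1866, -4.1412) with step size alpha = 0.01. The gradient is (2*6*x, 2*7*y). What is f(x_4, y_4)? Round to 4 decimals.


Gradient descent on f(x,y) = 6*x^2 + 7*y^2.
Starting point: (4.1866, -4.1412), alpha = 0.01
Step 1: grad_x = 2*6*4.1866 = 50.2392, grad_y = 2*7*-4.1412 = -57.9768
  x_1 = 4.1866 - 0.01*50.2392 = 3.6842
  y_1 = -4.1412 - 0.01*-57.9768 = -3.5614
Step 2: grad_x = 2*6*3.6842 = 44.2105, grad_y = 2*7*-3.5614 = -49.86
  x_2 = 3.6842 - 0.01*44.2105 = 3.2421
  y_2 = -3.5614 - 0.01*-49.86 = -3.0628
Step 3: grad_x = 2*6*3.2421 = 38.9052, grad_y = 2*7*-3.0628 = -42.8796
  x_3 = 3.2421 - 0.01*38.9052 = 2.8531
  y_3 = -3.0628 - 0.01*-42.8796 = -2.634
Step 4: grad_x = 2*6*2.8531 = 34.2366, grad_y = 2*7*-2.634 = -36.8765
  x_4 = 2.8531 - 0.01*34.2366 = 2.5107
  y_4 = -2.634 - 0.01*-36.8765 = -2.2653
f(2.5107, -2.2653) = 6*2.5107^2 + 7*(-2.2653)^2 = 73.7414


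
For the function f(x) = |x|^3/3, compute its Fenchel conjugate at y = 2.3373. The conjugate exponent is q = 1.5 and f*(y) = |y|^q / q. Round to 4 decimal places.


The conjugate exponent q satisfies 1/p + 1/q = 1.
p = 3, so q = 3/(3 - 1) = 1.5
|y|^q = 2.3373^1.5 = 3.5733
f*(2.3373) = 3.5733 / 1.5 = 2.3822


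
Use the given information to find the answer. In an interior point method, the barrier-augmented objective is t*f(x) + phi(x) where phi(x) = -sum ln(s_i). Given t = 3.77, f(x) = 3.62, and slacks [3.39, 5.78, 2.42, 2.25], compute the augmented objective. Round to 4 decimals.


Step 1: Compute log-barrier.
ln values: [1.2208, 1.7544, 0.8838, 0.8109]
phi = -(1.2208 + 1.7544 + 0.8838 + 0.8109) = -4.6699
Step 2: Compute augmented objective.
t*f(x) = 3.77*3.62 = 13.6474
Total = 13.6474 - 4.6699 = 8.9775


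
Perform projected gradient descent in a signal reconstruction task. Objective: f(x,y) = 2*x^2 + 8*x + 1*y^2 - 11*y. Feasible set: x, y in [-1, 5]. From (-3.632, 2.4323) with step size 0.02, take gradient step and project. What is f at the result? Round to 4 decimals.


Step 1: Compute gradient at (-3.632, 2.4323).
grad_x = 2*2*-3.632 + 8 = -6.528
grad_y = 2*1*2.4323 - 11 = -6.1354
Step 2: Gradient step.
x_raw = -3.632 - 0.02*-6.528 = -3.5014
y_raw = 2.4323 - 0.02*-6.1354 = 2.555
Step 3: Project onto [-1, 5].
x_proj = clip(-3.5014) = -1.0
y_proj = clip(2.555) = 2.555
Step 4: Evaluate f.
f(-1.0, 2.555) = -27.577


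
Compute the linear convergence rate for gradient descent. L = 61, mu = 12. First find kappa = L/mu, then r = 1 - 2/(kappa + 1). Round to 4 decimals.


Step 1: Compute the condition number.
kappa = L/mu = 61/12 = 5.0833
Step 2: Compute the convergence rate.
r = 1 - 2/(kappa + 1) = 1 - 2*mu/(L + mu) = (L - mu)/(L + mu) = 49/73 = 0.6712


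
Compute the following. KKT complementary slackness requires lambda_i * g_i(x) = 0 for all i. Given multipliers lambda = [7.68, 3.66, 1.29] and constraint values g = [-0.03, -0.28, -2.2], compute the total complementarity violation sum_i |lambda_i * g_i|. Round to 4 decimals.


KKT complementary slackness check:
lambda_1 * g_1 = 7.68 * -0.03 = -0.2304
lambda_2 * g_2 = 3.66 * -0.28 = -1.0248
lambda_3 * g_3 = 1.29 * -2.2 = -2.838
Total violation = 0.2304 + 1.0248 + 2.838 = 4.0932


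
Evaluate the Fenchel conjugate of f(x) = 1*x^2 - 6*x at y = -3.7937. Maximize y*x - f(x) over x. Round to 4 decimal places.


f*(y) = sup_x {y*x - a*x^2 - b*x} = sup_x {(y-b)*x - a*x^2}
FOC: (y - b) - 2a*x = 0 => x* = (y - b)/(2a)
x* = (-3.7937 + 6)/(2*1) = 1.1032
f*(-3.7937) = (y-b)^2/(4a) = (-3.7937 + 6)^2/(4*1)
= 4.8678/4 = 1.2169


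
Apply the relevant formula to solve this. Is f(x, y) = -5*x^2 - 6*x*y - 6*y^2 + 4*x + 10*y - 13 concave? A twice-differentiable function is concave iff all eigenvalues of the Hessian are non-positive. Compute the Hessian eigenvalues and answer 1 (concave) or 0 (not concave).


The Hessian of f(x,y) = -5*x^2 - 6*x*y - 6*y^2 + 4*x + 10*y - 13 is:
H = [[-10, -6], [-6, -12]]
Trace = -10 - 12 = -22
Determinant = -10*-12 - (-6)^2 = 84
Discriminant = (-22)^2 - 4*84 = 148.0
Eigenvalues: lambda_1 = -17.0828, lambda_2 = -4.9172
The function is concave.

1


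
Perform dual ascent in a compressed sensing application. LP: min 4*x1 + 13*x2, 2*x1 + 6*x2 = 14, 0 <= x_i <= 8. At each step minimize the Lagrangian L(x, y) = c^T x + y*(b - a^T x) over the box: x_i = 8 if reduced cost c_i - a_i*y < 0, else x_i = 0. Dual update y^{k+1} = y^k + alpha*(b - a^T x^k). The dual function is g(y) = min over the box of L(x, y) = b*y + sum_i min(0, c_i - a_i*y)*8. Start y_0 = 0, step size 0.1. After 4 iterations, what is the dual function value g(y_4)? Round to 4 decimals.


Dual ascent for LP: min 4*x1 + 13*x2, 2*x1 + 6*x2 = 14, 0 <= x_i <= 8
Step 1: y^k = 0.0, reduced costs: (4.0, 13.0)
  x^k = (0.0, 0.0), subgradient = b - a^T x = 14.0
  y^{k+1} = 0.0 + 0.1*14.0 = 1.4
Step 2: y^k = 1.4, reduced costs: (1.2, 4.6)
  x^k = (0.0, 0.0), subgradient = b - a^T x = 14.0
  y^{k+1} = 1.4 + 0.1*14.0 = 2.8
Step 3: y^k = 2.8, reduced costs: (-1.6, -3.8)
  x^k = (8.0, 8.0), subgradient = b - a^T x = -50.0
  y^{k+1} = 2.8 + 0.1*-50.0 = -2.2
Step 4: y^k = -2.2, reduced costs: (8.4, 26.2)
  x^k = (0.0, 0.0), subgradient = b - a^T x = 14.0
  y^{k+1} = -2.2 + 0.1*14.0 = -0.8
Dual objective at y_4 = -0.8: reduced costs (5.6, 17.8), box minimizer x = (0.0, 0.0)
g(y_4) = b*y + (c1 - a1*y)*x1 + (c2 - a2*y)*x2 = 14*(-0.8) + 5.6*0.0 + 17.8*0.0 = -11.2 + 0.0 + 0.0 = -11.2


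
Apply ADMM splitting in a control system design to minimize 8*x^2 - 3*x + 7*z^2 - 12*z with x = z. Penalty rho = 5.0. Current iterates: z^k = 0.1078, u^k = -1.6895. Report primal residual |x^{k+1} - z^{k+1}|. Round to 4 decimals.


ADMM iteration with rho = 5.0, z^k = 0.1078, u^k = -1.6895
Step 1: x-update.
Minimize 8*x^2 - 3*x + (5.0/2)*(x - 0.1078 - 1.6895)^2
FOC: (2*8 + 5.0)*x = 3 + 5.0*(0.1078 + 1.6895)
x^{k+1} = 0.5708
Step 2: z-update.
Minimize 7*z^2 - 12*z + (5.0/2)*(0.5708 - z - 1.6895)^2
FOC: (2*7 + 5.0)*z = 12 + 5.0*(0.5708 - 1.6895)
z^{k+1} = 0.3372
Step 3: u-update.
u^{k+1} = -1.6895 + 0.5708 - 0.3372 = -1.4559
Step 4: Primal residual = |0.5708 - 0.3372| = 0.2336


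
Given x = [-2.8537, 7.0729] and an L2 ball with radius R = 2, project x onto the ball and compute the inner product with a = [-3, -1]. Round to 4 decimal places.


Step 1: Compute ||x|| (intermediates to 6 decimals).
||x|| = sqrt((-2.8537)^2 + 7.0729^2) = 7.626894
Step 2: Project.
Since ||x|| > R, scale = R/||x|| = 2/7.626894 = 0.26223, proj(x) = scale * x
proj(x) = [-0.748326, 1.854727]
Step 3: Dot product.
a^T * proj(x) = -3*(-0.748326) - 1*1.854727 = 0.3903


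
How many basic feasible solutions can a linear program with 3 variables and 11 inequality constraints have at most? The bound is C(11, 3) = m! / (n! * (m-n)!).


Each vertex corresponds to some choice of n active constraints out of m, so the number of vertices is at most C(m, n) = m! / (n!(m-n)!).
m = 11, n = 3
Numerator: 11 * 10 * 9
Denominator: 3! = 6
C(11, 3) = 165


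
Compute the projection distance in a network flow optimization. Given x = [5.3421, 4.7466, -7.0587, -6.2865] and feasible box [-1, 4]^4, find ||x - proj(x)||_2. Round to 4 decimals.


Project each component onto [-1, 4].
clip(5.3421) = 4.0, clip(4.7466) = 4.0, clip(-7.0587) = -1.0, clip(-6.2865) = -1.0
Projection = [4.0, 4.0, -1.0, -1.0]
Squared diffs: [1.8012, 0.5574, 36.7078, 27.9471]
Distance = sqrt(67.0135) = 8.1862


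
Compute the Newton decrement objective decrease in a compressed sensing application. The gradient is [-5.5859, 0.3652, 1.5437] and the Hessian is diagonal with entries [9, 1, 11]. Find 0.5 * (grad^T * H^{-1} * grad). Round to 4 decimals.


Step 1: H is diagonal, so H^(-1) * g = [-0.6207, 0.3652, 0.1403].
Step 2: g^T H^(-1) g = sum_i g_i^2 / H_ii
  = (-5.5859)^2/9 + (0.3652)^2/1 + (1.5437)^2/11
  = 3.4669 + 0.1334 + 0.2166 = 3.8169
Step 3: Objective decrease = 0.5 * g^T H^(-1) g = 1.9085


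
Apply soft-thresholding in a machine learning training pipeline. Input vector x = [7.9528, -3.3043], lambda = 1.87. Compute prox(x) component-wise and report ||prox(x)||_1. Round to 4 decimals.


Soft-thresholding with lambda = 1.87:
prox(7.9528) = sign(7.9528)*max(|7.9528| - 1.87, 0) = 6.0828
prox(-3.3043) = sign(-3.3043)*max(|-3.3043| - 1.87, 0) = -1.4343
prox(x) = [6.0828, -1.4343]
||prox(x)||_1 = 6.0828 + 1.4343 = 7.5171


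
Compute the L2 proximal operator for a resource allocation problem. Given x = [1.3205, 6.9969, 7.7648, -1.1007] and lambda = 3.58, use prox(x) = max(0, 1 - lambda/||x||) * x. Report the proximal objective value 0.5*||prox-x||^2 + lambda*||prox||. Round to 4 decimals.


Step 1: Compute ||x||.
||x|| = 10.5926
Step 2: Compute scaling factor.
scale = max(0, 1 - 3.58/10.5926) = 0.662
Step 3: prox(x) = [0.8742, 4.6322, 5.1405, -0.7287]
||prox(x)|| = 7.0126
Step 4: Proximal objective.
0.5*||prox-x||^2 = 6.4082
lambda*||prox|| = 25.1051
Total = 31.5134


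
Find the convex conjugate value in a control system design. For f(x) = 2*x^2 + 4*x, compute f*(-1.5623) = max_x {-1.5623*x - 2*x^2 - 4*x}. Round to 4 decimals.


f*(y) = sup_x {y*x - a*x^2 - b*x} = sup_x {(y-b)*x - a*x^2}
FOC: (y - b) - 2a*x = 0 => x* = (y - b)/(2a)
x* = (-1.5623 - 4)/(2*2) = -1.3906
f*(-1.5623) = (y-b)^2/(4a) = (-1.5623 - 4)^2/(4*2)
= 30.9392/8 = 3.8674
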